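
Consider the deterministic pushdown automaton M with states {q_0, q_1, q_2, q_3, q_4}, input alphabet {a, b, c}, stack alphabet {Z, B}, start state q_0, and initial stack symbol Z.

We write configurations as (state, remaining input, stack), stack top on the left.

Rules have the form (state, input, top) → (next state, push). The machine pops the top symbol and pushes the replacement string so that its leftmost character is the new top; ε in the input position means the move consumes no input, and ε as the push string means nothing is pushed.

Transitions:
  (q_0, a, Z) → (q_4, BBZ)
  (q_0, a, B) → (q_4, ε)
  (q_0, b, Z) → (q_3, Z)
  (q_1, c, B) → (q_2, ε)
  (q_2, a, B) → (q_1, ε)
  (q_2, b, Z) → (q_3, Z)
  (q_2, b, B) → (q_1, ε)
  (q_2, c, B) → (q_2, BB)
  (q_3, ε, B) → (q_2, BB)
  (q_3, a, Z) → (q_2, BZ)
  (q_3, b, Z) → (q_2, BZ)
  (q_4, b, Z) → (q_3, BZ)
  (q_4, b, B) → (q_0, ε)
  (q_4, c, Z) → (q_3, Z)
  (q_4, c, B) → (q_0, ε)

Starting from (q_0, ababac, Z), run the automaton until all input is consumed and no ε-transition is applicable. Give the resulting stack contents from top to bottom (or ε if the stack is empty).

(q_0, ababac, Z) ⊢ (q_4, babac, BBZ) ⊢ (q_0, abac, BZ) ⊢ (q_4, bac, Z) ⊢ (q_3, ac, BZ) ⊢ (q_2, ac, BBZ) ⊢ (q_1, c, BZ) ⊢ (q_2, ε, Z)
All input consumed in state q_2 with stack Z.

Z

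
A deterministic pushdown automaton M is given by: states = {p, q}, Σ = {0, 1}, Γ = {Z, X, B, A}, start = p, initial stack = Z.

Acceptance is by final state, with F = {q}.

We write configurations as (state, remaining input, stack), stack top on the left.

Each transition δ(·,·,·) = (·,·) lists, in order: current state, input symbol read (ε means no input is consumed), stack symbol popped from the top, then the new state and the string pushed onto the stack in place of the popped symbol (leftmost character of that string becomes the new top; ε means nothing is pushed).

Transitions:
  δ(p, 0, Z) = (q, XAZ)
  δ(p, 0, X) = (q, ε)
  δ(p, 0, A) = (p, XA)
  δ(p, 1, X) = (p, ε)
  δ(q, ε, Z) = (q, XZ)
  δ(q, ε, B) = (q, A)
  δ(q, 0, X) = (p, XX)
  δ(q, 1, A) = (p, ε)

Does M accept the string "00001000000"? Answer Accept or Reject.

Reject

(p, 00001000000, Z) ⊢ (q, 0001000000, XAZ) ⊢ (p, 001000000, XXAZ) ⊢ (q, 01000000, XAZ) ⊢ (p, 1000000, XXAZ) ⊢ (p, 000000, XAZ) ⊢ (q, 00000, AZ)
No transition applies at (q, 00000, AZ); input not fully consumed.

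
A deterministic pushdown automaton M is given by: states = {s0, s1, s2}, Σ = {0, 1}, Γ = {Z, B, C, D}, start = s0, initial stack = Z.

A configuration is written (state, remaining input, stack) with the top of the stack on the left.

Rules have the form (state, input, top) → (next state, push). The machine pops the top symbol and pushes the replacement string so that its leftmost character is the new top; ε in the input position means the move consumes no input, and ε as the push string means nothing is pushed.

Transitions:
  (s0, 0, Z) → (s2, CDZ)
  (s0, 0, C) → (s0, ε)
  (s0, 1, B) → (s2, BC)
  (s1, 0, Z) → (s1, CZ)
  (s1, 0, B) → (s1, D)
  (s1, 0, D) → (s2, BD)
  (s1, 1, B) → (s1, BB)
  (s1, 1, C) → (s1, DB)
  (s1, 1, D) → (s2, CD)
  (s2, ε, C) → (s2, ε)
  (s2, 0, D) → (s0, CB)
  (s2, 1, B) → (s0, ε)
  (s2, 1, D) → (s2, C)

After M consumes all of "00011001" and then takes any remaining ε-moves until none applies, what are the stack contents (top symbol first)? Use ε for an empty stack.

Z

(s0, 00011001, Z)
  read 0, top Z: go to s2, push CDZ → (s2, 0011001, CDZ)
  ε-move, top C: go to s2, push ε → (s2, 0011001, DZ)
  read 0, top D: go to s0, push CB → (s0, 011001, CBZ)
  read 0, top C: go to s0, push ε → (s0, 11001, BZ)
  read 1, top B: go to s2, push BC → (s2, 1001, BCZ)
  read 1, top B: go to s0, push ε → (s0, 001, CZ)
  read 0, top C: go to s0, push ε → (s0, 01, Z)
  read 0, top Z: go to s2, push CDZ → (s2, 1, CDZ)
  ε-move, top C: go to s2, push ε → (s2, 1, DZ)
  read 1, top D: go to s2, push C → (s2, ε, CZ)
  ε-move, top C: go to s2, push ε → (s2, ε, Z)
All input consumed in state s2 with stack Z.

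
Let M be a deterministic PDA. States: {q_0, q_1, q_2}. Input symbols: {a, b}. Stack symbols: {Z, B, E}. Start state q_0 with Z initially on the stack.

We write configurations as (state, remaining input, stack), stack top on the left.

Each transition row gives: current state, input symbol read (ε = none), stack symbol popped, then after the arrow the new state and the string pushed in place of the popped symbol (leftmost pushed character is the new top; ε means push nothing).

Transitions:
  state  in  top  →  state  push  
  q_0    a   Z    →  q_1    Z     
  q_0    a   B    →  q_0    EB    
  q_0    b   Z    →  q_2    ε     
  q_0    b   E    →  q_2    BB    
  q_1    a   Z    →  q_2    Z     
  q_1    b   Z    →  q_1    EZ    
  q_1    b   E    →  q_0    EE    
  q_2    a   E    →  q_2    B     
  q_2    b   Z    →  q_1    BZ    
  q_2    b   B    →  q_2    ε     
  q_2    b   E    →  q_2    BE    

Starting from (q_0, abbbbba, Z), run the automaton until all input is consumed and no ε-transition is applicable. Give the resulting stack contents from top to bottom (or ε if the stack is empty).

BZ

(q_0, abbbbba, Z) ⊢ (q_1, bbbbba, Z) ⊢ (q_1, bbbba, EZ) ⊢ (q_0, bbba, EEZ) ⊢ (q_2, bba, BBEZ) ⊢ (q_2, ba, BEZ) ⊢ (q_2, a, EZ) ⊢ (q_2, ε, BZ)
All input consumed in state q_2 with stack BZ.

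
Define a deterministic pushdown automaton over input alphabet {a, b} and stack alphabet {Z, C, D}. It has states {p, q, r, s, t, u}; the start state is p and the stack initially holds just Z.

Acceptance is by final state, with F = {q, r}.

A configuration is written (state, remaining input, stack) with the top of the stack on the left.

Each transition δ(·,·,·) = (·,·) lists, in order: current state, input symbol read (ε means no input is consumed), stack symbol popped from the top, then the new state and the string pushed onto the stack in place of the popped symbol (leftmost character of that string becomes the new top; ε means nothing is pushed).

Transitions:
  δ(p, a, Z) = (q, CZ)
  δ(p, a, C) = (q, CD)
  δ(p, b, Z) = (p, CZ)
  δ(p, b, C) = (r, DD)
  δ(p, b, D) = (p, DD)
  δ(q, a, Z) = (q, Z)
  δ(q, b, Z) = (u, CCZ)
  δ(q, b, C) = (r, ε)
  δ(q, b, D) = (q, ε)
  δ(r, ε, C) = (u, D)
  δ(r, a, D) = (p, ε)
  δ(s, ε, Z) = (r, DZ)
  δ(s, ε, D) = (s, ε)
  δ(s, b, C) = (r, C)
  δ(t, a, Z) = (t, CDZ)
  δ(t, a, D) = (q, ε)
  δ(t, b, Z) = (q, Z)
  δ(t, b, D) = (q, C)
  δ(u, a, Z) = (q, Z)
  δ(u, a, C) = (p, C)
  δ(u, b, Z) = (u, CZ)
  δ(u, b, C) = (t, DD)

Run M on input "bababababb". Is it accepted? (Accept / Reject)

Accept

(p, bababababb, Z) ⊢ (p, ababababb, CZ) ⊢ (q, babababb, CDZ) ⊢ (r, abababb, DZ) ⊢ (p, bababb, Z) ⊢ (p, ababb, CZ) ⊢ (q, babb, CDZ) ⊢ (r, abb, DZ) ⊢ (p, bb, Z) ⊢ (p, b, CZ) ⊢ (r, ε, DDZ)
All input consumed; state r ∈ F.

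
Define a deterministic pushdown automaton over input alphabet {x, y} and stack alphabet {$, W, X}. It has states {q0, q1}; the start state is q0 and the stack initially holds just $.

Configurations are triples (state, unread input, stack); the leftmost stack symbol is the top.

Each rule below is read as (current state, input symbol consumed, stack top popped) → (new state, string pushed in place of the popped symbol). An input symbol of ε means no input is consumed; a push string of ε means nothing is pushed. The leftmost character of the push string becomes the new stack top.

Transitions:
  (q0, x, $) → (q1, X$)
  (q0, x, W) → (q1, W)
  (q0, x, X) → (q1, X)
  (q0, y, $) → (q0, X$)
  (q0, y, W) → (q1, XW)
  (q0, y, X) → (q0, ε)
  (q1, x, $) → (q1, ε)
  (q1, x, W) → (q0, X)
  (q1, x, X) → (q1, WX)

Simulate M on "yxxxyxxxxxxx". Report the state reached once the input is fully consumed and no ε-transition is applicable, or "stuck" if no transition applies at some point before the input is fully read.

(q0, yxxxyxxxxxxx, $) ⊢ (q0, xxxyxxxxxxx, X$) ⊢ (q1, xxyxxxxxxx, X$) ⊢ (q1, xyxxxxxxx, WX$) ⊢ (q0, yxxxxxxx, XX$) ⊢ (q0, xxxxxxx, X$) ⊢ (q1, xxxxxx, X$) ⊢ (q1, xxxxx, WX$) ⊢ (q0, xxxx, XX$) ⊢ (q1, xxx, XX$) ⊢ (q1, xx, WXX$) ⊢ (q0, x, XXX$) ⊢ (q1, ε, XXX$)
All input consumed; M is in state q1.

q1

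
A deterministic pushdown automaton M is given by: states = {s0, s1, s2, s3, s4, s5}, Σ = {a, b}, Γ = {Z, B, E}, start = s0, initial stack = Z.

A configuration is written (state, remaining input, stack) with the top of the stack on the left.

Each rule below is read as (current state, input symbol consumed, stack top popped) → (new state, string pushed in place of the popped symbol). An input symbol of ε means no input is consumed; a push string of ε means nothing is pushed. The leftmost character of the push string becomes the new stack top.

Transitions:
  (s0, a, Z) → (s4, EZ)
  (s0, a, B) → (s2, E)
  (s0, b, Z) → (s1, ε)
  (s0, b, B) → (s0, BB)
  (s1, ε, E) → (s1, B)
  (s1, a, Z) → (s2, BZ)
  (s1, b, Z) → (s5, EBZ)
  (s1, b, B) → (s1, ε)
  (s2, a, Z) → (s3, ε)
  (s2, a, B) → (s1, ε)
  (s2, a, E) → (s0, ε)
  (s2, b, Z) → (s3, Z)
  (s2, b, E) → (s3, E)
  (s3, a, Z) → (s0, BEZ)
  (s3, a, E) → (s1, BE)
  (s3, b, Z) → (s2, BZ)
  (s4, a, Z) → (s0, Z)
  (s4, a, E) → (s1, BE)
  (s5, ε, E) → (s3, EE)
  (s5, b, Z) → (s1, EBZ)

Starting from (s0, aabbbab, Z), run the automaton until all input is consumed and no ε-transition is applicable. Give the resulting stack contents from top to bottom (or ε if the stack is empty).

(s0, aabbbab, Z)
  read a, top Z: go to s4, push EZ → (s4, abbbab, EZ)
  read a, top E: go to s1, push BE → (s1, bbbab, BEZ)
  read b, top B: go to s1, push ε → (s1, bbab, EZ)
  ε-move, top E: go to s1, push B → (s1, bbab, BZ)
  read b, top B: go to s1, push ε → (s1, bab, Z)
  read b, top Z: go to s5, push EBZ → (s5, ab, EBZ)
  ε-move, top E: go to s3, push EE → (s3, ab, EEBZ)
  read a, top E: go to s1, push BE → (s1, b, BEEBZ)
  read b, top B: go to s1, push ε → (s1, ε, EEBZ)
  ε-move, top E: go to s1, push B → (s1, ε, BEBZ)
All input consumed in state s1 with stack BEBZ.

BEBZ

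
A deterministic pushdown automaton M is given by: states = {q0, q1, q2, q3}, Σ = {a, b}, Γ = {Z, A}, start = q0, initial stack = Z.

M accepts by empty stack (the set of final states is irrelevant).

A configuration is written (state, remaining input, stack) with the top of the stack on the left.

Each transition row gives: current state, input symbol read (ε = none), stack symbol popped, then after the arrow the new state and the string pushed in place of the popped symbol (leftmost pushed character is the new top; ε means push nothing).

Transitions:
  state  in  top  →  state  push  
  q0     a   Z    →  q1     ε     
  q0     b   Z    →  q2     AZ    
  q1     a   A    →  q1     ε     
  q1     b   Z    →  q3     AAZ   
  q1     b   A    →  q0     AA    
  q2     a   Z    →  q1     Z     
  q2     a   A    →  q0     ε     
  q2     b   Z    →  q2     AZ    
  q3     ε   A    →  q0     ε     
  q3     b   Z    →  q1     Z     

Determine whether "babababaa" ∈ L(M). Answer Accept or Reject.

(q0, babababaa, Z) ⊢ (q2, abababaa, AZ) ⊢ (q0, bababaa, Z) ⊢ (q2, ababaa, AZ) ⊢ (q0, babaa, Z) ⊢ (q2, abaa, AZ) ⊢ (q0, baa, Z) ⊢ (q2, aa, AZ) ⊢ (q0, a, Z) ⊢ (q1, ε, ε)
All input consumed and the stack is empty.

Accept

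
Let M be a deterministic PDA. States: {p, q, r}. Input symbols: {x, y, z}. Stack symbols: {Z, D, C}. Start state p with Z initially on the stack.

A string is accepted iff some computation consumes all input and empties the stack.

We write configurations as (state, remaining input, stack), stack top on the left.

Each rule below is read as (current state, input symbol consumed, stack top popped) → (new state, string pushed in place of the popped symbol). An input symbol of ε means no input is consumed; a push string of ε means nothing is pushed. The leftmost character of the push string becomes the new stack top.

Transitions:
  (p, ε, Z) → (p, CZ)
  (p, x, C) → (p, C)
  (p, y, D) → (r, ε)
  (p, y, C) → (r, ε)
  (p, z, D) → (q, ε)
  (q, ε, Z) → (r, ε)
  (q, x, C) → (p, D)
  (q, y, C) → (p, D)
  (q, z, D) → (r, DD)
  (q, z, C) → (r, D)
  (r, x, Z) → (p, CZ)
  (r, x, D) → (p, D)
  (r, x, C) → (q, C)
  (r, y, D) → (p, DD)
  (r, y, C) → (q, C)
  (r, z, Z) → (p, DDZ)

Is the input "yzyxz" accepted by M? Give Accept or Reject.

Accept

(p, yzyxz, Z)
  ε-move, top Z: go to p, push CZ → (p, yzyxz, CZ)
  read y, top C: go to r, push ε → (r, zyxz, Z)
  read z, top Z: go to p, push DDZ → (p, yxz, DDZ)
  read y, top D: go to r, push ε → (r, xz, DZ)
  read x, top D: go to p, push D → (p, z, DZ)
  read z, top D: go to q, push ε → (q, ε, Z)
  ε-move, top Z: go to r, push ε → (r, ε, ε)
All input consumed and the stack is empty.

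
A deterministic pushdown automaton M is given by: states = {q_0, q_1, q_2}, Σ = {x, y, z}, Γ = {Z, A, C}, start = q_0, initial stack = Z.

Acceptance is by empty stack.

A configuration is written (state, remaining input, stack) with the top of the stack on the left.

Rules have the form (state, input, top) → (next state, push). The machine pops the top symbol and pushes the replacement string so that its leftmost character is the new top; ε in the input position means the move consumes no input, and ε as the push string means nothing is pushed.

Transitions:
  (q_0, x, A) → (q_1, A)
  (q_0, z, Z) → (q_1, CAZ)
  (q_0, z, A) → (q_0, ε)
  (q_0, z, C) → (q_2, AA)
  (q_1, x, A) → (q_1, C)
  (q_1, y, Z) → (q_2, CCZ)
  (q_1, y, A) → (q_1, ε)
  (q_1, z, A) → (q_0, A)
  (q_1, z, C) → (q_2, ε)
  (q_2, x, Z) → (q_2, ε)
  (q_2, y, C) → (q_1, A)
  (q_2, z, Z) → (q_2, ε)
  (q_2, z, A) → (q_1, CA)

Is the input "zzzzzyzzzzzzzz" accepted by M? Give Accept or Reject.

(q_0, zzzzzyzzzzzzzz, Z) ⊢ (q_1, zzzzyzzzzzzzz, CAZ) ⊢ (q_2, zzzyzzzzzzzz, AZ) ⊢ (q_1, zzyzzzzzzzz, CAZ) ⊢ (q_2, zyzzzzzzzz, AZ) ⊢ (q_1, yzzzzzzzz, CAZ)
No transition applies at (q_1, yzzzzzzzz, CAZ); input not fully consumed.

Reject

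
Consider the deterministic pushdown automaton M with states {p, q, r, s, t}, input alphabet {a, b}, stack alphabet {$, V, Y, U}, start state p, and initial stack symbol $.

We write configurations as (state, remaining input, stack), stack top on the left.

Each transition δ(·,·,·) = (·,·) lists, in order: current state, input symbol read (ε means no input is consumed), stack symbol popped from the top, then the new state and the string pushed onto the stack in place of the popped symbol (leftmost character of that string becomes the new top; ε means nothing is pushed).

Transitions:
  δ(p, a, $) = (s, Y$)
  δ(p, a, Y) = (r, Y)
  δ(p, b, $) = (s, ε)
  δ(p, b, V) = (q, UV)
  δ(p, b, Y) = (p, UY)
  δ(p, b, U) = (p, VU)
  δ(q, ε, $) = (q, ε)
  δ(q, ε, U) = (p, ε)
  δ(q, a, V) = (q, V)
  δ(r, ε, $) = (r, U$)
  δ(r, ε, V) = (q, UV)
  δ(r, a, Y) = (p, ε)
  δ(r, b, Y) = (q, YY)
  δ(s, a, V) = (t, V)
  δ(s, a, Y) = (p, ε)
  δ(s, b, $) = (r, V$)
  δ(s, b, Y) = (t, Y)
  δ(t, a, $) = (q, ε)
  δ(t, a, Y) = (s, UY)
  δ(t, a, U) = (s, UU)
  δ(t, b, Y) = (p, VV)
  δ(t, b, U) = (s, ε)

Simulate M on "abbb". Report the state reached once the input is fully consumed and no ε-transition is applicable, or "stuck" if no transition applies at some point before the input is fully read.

p

(p, abbb, $)
  read a, top $: go to s, push Y$ → (s, bbb, Y$)
  read b, top Y: go to t, push Y → (t, bb, Y$)
  read b, top Y: go to p, push VV → (p, b, VV$)
  read b, top V: go to q, push UV → (q, ε, UVV$)
  ε-move, top U: go to p, push ε → (p, ε, VV$)
All input consumed; M is in state p.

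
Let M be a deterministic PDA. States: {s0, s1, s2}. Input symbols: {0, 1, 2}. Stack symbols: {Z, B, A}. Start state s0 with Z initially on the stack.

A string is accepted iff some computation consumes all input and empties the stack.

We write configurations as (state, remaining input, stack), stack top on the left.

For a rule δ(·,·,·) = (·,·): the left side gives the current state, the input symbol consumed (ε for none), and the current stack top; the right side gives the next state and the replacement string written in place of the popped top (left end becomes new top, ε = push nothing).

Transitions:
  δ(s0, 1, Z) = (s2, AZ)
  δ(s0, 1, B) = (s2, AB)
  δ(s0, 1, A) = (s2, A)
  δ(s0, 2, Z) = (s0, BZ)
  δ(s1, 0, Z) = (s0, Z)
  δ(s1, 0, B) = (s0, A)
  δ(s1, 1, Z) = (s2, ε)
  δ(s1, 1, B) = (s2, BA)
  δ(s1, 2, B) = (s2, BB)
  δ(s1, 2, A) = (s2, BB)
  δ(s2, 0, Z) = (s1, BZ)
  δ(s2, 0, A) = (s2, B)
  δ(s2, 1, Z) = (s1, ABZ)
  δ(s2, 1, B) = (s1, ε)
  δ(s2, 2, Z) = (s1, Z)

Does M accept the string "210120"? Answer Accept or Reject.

(s0, 210120, Z)
  read 2, top Z: go to s0, push BZ → (s0, 10120, BZ)
  read 1, top B: go to s2, push AB → (s2, 0120, ABZ)
  read 0, top A: go to s2, push B → (s2, 120, BBZ)
  read 1, top B: go to s1, push ε → (s1, 20, BZ)
  read 2, top B: go to s2, push BB → (s2, 0, BBZ)
No transition applies at (s2, 0, BBZ); input not fully consumed.

Reject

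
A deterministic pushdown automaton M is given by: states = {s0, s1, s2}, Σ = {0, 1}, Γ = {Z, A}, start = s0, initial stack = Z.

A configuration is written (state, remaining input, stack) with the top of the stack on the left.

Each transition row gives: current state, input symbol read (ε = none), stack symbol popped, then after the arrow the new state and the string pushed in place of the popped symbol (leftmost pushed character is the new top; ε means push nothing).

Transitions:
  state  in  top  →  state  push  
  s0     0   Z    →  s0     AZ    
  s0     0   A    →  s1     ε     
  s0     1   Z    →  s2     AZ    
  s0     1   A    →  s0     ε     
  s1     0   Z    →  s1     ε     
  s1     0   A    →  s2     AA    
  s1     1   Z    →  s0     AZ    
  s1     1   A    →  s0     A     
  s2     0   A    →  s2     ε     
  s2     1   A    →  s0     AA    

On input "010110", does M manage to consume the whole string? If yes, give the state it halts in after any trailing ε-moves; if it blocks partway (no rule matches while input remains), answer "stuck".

(s0, 010110, Z)
  read 0, top Z: go to s0, push AZ → (s0, 10110, AZ)
  read 1, top A: go to s0, push ε → (s0, 0110, Z)
  read 0, top Z: go to s0, push AZ → (s0, 110, AZ)
  read 1, top A: go to s0, push ε → (s0, 10, Z)
  read 1, top Z: go to s2, push AZ → (s2, 0, AZ)
  read 0, top A: go to s2, push ε → (s2, ε, Z)
All input consumed; M is in state s2.

s2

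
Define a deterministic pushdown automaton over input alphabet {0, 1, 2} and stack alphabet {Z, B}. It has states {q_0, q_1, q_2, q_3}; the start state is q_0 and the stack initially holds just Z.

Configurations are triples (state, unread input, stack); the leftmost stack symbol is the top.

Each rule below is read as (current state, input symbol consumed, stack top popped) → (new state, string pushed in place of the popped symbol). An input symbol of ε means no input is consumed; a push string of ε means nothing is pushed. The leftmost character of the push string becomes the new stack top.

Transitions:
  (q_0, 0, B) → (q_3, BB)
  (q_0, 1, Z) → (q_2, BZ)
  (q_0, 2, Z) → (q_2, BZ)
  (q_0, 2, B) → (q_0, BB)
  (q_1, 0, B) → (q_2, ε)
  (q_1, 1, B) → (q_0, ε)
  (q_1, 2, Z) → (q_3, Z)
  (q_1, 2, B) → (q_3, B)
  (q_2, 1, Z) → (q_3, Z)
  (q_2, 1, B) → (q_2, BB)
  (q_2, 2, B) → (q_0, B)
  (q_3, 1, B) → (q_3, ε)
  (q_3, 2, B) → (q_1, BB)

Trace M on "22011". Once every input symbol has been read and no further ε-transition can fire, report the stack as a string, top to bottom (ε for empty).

Z

(q_0, 22011, Z)
  read 2, top Z: go to q_2, push BZ → (q_2, 2011, BZ)
  read 2, top B: go to q_0, push B → (q_0, 011, BZ)
  read 0, top B: go to q_3, push BB → (q_3, 11, BBZ)
  read 1, top B: go to q_3, push ε → (q_3, 1, BZ)
  read 1, top B: go to q_3, push ε → (q_3, ε, Z)
All input consumed in state q_3 with stack Z.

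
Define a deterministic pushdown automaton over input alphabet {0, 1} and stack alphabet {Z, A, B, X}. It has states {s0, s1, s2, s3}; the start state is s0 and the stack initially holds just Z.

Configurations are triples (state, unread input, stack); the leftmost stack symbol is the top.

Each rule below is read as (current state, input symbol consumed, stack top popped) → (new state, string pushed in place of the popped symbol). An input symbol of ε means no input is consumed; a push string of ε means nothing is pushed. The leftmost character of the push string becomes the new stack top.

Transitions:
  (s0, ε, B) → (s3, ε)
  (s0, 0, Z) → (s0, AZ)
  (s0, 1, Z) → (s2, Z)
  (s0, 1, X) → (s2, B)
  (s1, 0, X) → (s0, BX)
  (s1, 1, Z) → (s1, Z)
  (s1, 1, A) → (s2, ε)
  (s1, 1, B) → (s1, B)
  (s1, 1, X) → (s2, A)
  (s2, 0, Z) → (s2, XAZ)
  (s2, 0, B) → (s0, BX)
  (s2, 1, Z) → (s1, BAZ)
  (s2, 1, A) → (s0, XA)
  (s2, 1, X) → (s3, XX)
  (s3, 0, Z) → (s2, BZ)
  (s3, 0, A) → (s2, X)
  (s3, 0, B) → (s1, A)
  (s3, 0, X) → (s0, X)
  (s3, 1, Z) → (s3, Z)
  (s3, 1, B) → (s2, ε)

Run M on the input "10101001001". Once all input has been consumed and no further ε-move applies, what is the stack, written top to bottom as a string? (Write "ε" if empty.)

(s0, 10101001001, Z)
  read 1, top Z: go to s2, push Z → (s2, 0101001001, Z)
  read 0, top Z: go to s2, push XAZ → (s2, 101001001, XAZ)
  read 1, top X: go to s3, push XX → (s3, 01001001, XXAZ)
  read 0, top X: go to s0, push X → (s0, 1001001, XXAZ)
  read 1, top X: go to s2, push B → (s2, 001001, BXAZ)
  read 0, top B: go to s0, push BX → (s0, 01001, BXXAZ)
  ε-move, top B: go to s3, push ε → (s3, 01001, XXAZ)
  read 0, top X: go to s0, push X → (s0, 1001, XXAZ)
  read 1, top X: go to s2, push B → (s2, 001, BXAZ)
  read 0, top B: go to s0, push BX → (s0, 01, BXXAZ)
  ε-move, top B: go to s3, push ε → (s3, 01, XXAZ)
  read 0, top X: go to s0, push X → (s0, 1, XXAZ)
  read 1, top X: go to s2, push B → (s2, ε, BXAZ)
All input consumed in state s2 with stack BXAZ.

BXAZ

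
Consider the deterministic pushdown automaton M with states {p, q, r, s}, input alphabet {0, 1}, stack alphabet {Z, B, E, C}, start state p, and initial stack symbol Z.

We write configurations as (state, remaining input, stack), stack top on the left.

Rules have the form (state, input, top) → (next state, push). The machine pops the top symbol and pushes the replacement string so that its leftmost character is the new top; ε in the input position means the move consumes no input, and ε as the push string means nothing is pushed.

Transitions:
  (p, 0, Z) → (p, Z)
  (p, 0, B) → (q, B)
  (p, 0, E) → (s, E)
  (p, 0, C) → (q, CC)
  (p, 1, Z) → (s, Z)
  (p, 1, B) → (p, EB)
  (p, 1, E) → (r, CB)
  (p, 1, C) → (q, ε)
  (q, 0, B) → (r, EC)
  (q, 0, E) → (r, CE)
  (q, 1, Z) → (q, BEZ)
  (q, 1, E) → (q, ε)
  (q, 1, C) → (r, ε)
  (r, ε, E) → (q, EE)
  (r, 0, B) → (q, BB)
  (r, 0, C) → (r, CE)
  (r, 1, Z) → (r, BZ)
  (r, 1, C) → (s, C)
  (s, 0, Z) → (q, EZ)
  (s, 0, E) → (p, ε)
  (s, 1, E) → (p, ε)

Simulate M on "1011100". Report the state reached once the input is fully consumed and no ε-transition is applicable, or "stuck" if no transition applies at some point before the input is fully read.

(p, 1011100, Z)
  read 1, top Z: go to s, push Z → (s, 011100, Z)
  read 0, top Z: go to q, push EZ → (q, 11100, EZ)
  read 1, top E: go to q, push ε → (q, 1100, Z)
  read 1, top Z: go to q, push BEZ → (q, 100, BEZ)
No transition for (q, 1, top B); M blocks with input 100 remaining.

stuck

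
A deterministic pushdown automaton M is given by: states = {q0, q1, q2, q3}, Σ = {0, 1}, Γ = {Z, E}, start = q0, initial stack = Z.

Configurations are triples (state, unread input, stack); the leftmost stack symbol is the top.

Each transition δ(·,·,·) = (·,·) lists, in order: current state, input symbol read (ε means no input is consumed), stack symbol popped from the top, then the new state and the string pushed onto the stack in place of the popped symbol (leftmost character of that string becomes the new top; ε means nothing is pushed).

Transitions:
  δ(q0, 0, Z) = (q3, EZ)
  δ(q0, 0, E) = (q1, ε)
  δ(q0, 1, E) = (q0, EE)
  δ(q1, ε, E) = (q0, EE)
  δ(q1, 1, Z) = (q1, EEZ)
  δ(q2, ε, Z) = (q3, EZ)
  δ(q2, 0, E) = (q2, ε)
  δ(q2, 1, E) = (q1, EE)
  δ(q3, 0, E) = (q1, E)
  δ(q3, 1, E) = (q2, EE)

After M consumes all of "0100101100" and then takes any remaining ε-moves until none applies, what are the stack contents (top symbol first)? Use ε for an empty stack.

EEEEZ

(q0, 0100101100, Z)
  read 0, top Z: go to q3, push EZ → (q3, 100101100, EZ)
  read 1, top E: go to q2, push EE → (q2, 00101100, EEZ)
  read 0, top E: go to q2, push ε → (q2, 0101100, EZ)
  read 0, top E: go to q2, push ε → (q2, 101100, Z)
  ε-move, top Z: go to q3, push EZ → (q3, 101100, EZ)
  read 1, top E: go to q2, push EE → (q2, 01100, EEZ)
  read 0, top E: go to q2, push ε → (q2, 1100, EZ)
  read 1, top E: go to q1, push EE → (q1, 100, EEZ)
  ε-move, top E: go to q0, push EE → (q0, 100, EEEZ)
  read 1, top E: go to q0, push EE → (q0, 00, EEEEZ)
  read 0, top E: go to q1, push ε → (q1, 0, EEEZ)
  ε-move, top E: go to q0, push EE → (q0, 0, EEEEZ)
  read 0, top E: go to q1, push ε → (q1, ε, EEEZ)
  ε-move, top E: go to q0, push EE → (q0, ε, EEEEZ)
All input consumed in state q0 with stack EEEEZ.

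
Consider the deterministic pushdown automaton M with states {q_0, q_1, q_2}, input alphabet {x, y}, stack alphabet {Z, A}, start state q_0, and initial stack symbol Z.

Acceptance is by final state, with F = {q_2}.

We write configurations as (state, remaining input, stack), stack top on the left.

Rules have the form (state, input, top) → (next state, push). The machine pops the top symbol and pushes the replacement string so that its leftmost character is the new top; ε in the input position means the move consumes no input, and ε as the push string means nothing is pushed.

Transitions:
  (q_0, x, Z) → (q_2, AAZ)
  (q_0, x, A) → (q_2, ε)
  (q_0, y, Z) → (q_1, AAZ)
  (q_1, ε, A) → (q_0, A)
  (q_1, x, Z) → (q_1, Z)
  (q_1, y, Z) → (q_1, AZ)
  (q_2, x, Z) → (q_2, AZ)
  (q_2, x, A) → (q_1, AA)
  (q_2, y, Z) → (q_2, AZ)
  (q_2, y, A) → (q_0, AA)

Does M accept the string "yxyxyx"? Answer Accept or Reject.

Accept

(q_0, yxyxyx, Z)
  read y, top Z: go to q_1, push AAZ → (q_1, xyxyx, AAZ)
  ε-move, top A: go to q_0, push A → (q_0, xyxyx, AAZ)
  read x, top A: go to q_2, push ε → (q_2, yxyx, AZ)
  read y, top A: go to q_0, push AA → (q_0, xyx, AAZ)
  read x, top A: go to q_2, push ε → (q_2, yx, AZ)
  read y, top A: go to q_0, push AA → (q_0, x, AAZ)
  read x, top A: go to q_2, push ε → (q_2, ε, AZ)
All input consumed; state q_2 ∈ F.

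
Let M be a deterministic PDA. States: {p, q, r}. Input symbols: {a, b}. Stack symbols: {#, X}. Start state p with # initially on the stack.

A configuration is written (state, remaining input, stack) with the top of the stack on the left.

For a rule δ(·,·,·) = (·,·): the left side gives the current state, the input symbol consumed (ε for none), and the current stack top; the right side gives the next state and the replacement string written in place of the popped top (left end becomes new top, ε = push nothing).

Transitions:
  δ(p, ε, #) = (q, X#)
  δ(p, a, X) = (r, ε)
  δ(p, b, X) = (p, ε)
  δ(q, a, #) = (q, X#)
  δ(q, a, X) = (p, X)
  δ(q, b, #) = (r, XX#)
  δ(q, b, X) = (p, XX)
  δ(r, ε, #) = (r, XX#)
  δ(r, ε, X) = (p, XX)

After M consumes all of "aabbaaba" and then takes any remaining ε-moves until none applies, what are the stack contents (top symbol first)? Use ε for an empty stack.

XX#

(p, aabbaaba, #)
  ε-move, top #: go to q, push X# → (q, aabbaaba, X#)
  read a, top X: go to p, push X → (p, abbaaba, X#)
  read a, top X: go to r, push ε → (r, bbaaba, #)
  ε-move, top #: go to r, push XX# → (r, bbaaba, XX#)
  ε-move, top X: go to p, push XX → (p, bbaaba, XXX#)
  read b, top X: go to p, push ε → (p, baaba, XX#)
  read b, top X: go to p, push ε → (p, aaba, X#)
  read a, top X: go to r, push ε → (r, aba, #)
  ε-move, top #: go to r, push XX# → (r, aba, XX#)
  ε-move, top X: go to p, push XX → (p, aba, XXX#)
  read a, top X: go to r, push ε → (r, ba, XX#)
  ε-move, top X: go to p, push XX → (p, ba, XXX#)
  read b, top X: go to p, push ε → (p, a, XX#)
  read a, top X: go to r, push ε → (r, ε, X#)
  ε-move, top X: go to p, push XX → (p, ε, XX#)
All input consumed in state p with stack XX#.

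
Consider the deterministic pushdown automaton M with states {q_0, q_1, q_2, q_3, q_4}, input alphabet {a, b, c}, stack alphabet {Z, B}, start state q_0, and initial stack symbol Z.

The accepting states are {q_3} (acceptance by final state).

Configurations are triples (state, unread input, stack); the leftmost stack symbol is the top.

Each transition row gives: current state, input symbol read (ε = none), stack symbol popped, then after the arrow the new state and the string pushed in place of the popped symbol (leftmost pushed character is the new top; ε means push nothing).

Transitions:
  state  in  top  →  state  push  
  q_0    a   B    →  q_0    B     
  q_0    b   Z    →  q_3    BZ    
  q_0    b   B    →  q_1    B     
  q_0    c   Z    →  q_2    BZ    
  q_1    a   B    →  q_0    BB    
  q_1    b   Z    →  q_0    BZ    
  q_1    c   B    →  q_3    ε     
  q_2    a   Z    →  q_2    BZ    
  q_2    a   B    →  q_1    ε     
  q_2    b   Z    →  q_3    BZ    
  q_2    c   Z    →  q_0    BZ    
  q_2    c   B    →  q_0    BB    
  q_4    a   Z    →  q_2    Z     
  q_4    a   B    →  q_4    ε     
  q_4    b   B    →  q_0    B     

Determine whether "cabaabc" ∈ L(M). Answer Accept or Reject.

(q_0, cabaabc, Z) ⊢ (q_2, abaabc, BZ) ⊢ (q_1, baabc, Z) ⊢ (q_0, aabc, BZ) ⊢ (q_0, abc, BZ) ⊢ (q_0, bc, BZ) ⊢ (q_1, c, BZ) ⊢ (q_3, ε, Z)
All input consumed; state q_3 ∈ F.

Accept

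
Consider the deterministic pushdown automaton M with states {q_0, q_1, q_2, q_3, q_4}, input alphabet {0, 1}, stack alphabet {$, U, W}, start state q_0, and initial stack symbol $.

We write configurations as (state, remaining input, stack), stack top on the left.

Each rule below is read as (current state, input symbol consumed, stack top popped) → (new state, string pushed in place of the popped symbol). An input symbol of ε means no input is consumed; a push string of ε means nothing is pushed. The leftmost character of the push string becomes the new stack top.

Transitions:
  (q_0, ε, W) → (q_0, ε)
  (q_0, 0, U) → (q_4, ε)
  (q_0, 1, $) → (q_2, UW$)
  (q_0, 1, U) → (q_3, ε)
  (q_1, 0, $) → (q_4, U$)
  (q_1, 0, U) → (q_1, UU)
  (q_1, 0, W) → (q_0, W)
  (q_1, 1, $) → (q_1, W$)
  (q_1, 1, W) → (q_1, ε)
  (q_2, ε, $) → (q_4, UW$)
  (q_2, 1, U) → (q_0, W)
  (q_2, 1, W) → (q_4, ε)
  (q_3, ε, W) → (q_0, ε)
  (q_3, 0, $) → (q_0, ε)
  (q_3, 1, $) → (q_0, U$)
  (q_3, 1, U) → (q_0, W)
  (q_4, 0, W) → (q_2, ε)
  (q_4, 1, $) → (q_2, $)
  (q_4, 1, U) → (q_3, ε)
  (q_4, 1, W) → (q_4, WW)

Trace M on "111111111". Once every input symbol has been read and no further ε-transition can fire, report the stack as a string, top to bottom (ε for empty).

(q_0, 111111111, $) ⊢ (q_2, 11111111, UW$) ⊢ (q_0, 1111111, WW$) ⊢ (q_0, 1111111, W$) ⊢ (q_0, 1111111, $) ⊢ (q_2, 111111, UW$) ⊢ (q_0, 11111, WW$) ⊢ (q_0, 11111, W$) ⊢ (q_0, 11111, $) ⊢ (q_2, 1111, UW$) ⊢ (q_0, 111, WW$) ⊢ (q_0, 111, W$) ⊢ (q_0, 111, $) ⊢ (q_2, 11, UW$) ⊢ (q_0, 1, WW$) ⊢ (q_0, 1, W$) ⊢ (q_0, 1, $) ⊢ (q_2, ε, UW$)
All input consumed in state q_2 with stack UW$.

UW$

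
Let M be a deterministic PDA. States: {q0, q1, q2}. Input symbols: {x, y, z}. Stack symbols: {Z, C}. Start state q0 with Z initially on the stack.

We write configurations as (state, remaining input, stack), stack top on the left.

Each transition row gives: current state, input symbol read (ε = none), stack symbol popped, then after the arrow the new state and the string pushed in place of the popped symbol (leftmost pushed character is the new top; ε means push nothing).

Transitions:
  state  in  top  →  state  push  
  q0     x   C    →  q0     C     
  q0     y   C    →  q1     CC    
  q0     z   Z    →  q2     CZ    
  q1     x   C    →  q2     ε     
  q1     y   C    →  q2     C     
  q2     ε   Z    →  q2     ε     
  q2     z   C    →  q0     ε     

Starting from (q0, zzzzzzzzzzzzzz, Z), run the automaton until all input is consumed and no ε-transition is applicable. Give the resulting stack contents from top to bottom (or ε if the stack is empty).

(q0, zzzzzzzzzzzzzz, Z)
  read z, top Z: go to q2, push CZ → (q2, zzzzzzzzzzzzz, CZ)
  read z, top C: go to q0, push ε → (q0, zzzzzzzzzzzz, Z)
  read z, top Z: go to q2, push CZ → (q2, zzzzzzzzzzz, CZ)
  read z, top C: go to q0, push ε → (q0, zzzzzzzzzz, Z)
  read z, top Z: go to q2, push CZ → (q2, zzzzzzzzz, CZ)
  read z, top C: go to q0, push ε → (q0, zzzzzzzz, Z)
  read z, top Z: go to q2, push CZ → (q2, zzzzzzz, CZ)
  read z, top C: go to q0, push ε → (q0, zzzzzz, Z)
  read z, top Z: go to q2, push CZ → (q2, zzzzz, CZ)
  read z, top C: go to q0, push ε → (q0, zzzz, Z)
  read z, top Z: go to q2, push CZ → (q2, zzz, CZ)
  read z, top C: go to q0, push ε → (q0, zz, Z)
  read z, top Z: go to q2, push CZ → (q2, z, CZ)
  read z, top C: go to q0, push ε → (q0, ε, Z)
All input consumed in state q0 with stack Z.

Z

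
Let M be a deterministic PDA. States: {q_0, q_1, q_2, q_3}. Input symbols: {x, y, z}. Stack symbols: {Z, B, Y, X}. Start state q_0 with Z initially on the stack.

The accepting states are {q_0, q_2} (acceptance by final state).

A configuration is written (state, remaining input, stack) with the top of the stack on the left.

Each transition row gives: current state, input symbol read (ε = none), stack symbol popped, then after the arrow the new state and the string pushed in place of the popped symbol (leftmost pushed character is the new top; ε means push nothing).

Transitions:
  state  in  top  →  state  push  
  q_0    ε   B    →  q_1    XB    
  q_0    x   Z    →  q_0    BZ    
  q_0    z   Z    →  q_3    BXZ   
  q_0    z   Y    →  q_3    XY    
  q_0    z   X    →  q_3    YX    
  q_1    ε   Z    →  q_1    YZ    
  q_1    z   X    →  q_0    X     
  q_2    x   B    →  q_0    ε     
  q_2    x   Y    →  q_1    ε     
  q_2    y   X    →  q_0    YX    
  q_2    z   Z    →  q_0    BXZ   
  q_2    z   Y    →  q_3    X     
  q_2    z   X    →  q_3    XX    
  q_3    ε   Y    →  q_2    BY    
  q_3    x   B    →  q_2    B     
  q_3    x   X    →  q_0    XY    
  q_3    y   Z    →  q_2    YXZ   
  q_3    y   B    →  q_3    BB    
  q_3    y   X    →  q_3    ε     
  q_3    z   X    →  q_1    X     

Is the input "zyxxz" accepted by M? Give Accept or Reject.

(q_0, zyxxz, Z) ⊢ (q_3, yxxz, BXZ) ⊢ (q_3, xxz, BBXZ) ⊢ (q_2, xz, BBXZ) ⊢ (q_0, z, BXZ) ⊢ (q_1, z, XBXZ) ⊢ (q_0, ε, XBXZ)
All input consumed; state q_0 ∈ F.

Accept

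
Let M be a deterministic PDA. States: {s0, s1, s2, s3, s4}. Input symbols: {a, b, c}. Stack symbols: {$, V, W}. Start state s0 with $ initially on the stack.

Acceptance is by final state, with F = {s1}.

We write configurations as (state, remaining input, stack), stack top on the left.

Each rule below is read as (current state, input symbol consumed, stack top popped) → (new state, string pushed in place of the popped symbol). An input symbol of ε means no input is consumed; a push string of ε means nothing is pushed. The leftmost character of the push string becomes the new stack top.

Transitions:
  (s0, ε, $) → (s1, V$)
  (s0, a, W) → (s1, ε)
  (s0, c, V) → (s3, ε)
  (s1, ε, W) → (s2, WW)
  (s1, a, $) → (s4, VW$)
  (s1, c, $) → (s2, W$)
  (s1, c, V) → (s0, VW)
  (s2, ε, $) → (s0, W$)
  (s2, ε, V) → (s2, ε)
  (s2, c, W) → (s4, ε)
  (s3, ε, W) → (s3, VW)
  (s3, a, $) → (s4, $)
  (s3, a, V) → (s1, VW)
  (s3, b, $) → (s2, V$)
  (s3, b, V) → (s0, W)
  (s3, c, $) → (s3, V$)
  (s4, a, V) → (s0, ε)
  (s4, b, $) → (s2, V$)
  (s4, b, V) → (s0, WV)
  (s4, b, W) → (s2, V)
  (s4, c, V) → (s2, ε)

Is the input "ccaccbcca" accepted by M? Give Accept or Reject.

Reject

(s0, ccaccbcca, $)
  ε-move, top $: go to s1, push V$ → (s1, ccaccbcca, V$)
  read c, top V: go to s0, push VW → (s0, caccbcca, VW$)
  read c, top V: go to s3, push ε → (s3, accbcca, W$)
  ε-move, top W: go to s3, push VW → (s3, accbcca, VW$)
  read a, top V: go to s1, push VW → (s1, ccbcca, VWW$)
  read c, top V: go to s0, push VW → (s0, cbcca, VWWW$)
  read c, top V: go to s3, push ε → (s3, bcca, WWW$)
  ε-move, top W: go to s3, push VW → (s3, bcca, VWWW$)
  read b, top V: go to s0, push W → (s0, cca, WWWW$)
No transition applies at (s0, cca, WWWW$); input not fully consumed.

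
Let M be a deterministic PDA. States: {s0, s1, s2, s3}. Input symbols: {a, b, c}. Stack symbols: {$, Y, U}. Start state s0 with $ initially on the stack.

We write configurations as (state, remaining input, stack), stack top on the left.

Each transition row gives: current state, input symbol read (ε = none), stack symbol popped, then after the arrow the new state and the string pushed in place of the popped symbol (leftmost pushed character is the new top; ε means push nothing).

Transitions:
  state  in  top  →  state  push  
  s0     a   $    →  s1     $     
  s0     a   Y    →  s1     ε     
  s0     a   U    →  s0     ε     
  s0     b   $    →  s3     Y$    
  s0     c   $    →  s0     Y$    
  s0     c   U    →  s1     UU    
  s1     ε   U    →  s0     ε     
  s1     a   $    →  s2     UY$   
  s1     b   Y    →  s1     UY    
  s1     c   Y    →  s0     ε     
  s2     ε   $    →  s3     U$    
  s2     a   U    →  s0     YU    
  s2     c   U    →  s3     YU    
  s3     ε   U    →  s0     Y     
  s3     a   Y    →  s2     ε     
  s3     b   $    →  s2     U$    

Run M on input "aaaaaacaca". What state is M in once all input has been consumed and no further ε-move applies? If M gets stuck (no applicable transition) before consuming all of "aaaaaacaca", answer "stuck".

(s0, aaaaaacaca, $) ⊢ (s1, aaaaacaca, $) ⊢ (s2, aaaacaca, UY$) ⊢ (s0, aaacaca, YUY$) ⊢ (s1, aacaca, UY$) ⊢ (s0, aacaca, Y$) ⊢ (s1, acaca, $) ⊢ (s2, caca, UY$) ⊢ (s3, aca, YUY$) ⊢ (s2, ca, UY$) ⊢ (s3, a, YUY$) ⊢ (s2, ε, UY$)
All input consumed; M is in state s2.

s2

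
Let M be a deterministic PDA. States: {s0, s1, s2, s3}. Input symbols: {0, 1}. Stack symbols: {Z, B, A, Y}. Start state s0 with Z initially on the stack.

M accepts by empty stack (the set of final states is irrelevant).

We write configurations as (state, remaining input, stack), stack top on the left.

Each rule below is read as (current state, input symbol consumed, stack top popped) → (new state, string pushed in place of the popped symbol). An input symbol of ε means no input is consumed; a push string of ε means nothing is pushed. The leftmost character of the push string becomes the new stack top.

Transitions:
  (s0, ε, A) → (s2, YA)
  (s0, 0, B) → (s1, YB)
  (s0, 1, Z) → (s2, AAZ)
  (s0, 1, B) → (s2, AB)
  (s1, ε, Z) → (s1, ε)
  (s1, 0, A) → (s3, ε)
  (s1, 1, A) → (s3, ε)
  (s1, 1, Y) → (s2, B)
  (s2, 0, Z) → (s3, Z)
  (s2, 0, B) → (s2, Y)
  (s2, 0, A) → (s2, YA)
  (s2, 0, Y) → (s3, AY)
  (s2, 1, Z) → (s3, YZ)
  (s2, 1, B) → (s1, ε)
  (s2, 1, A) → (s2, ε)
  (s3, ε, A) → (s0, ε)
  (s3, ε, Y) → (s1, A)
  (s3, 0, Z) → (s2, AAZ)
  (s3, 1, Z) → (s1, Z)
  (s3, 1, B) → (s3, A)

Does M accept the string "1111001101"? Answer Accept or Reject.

Accept

(s0, 1111001101, Z)
  read 1, top Z: go to s2, push AAZ → (s2, 111001101, AAZ)
  read 1, top A: go to s2, push ε → (s2, 11001101, AZ)
  read 1, top A: go to s2, push ε → (s2, 1001101, Z)
  read 1, top Z: go to s3, push YZ → (s3, 001101, YZ)
  ε-move, top Y: go to s1, push A → (s1, 001101, AZ)
  read 0, top A: go to s3, push ε → (s3, 01101, Z)
  read 0, top Z: go to s2, push AAZ → (s2, 1101, AAZ)
  read 1, top A: go to s2, push ε → (s2, 101, AZ)
  read 1, top A: go to s2, push ε → (s2, 01, Z)
  read 0, top Z: go to s3, push Z → (s3, 1, Z)
  read 1, top Z: go to s1, push Z → (s1, ε, Z)
  ε-move, top Z: go to s1, push ε → (s1, ε, ε)
All input consumed and the stack is empty.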